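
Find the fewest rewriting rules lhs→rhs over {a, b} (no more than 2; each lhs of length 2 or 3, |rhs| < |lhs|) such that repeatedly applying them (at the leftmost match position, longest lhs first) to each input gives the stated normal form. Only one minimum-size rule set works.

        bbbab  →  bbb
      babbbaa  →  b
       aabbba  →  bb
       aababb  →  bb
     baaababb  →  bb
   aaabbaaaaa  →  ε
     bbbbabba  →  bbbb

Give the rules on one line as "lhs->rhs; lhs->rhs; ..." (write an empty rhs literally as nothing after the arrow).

  | bbbab => bbb
  | babbbaa => bbbaa => bba => b
  | aabbba => bbba => bb
  | aababb => babb => bb

aa->; ba->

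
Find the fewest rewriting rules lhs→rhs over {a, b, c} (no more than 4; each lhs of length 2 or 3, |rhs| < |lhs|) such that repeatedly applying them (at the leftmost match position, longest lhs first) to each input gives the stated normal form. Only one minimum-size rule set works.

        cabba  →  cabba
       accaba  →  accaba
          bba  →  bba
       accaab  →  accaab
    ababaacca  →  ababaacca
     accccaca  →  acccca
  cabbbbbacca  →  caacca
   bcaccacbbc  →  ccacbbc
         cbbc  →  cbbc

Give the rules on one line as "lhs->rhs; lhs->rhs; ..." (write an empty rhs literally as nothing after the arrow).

aca->a; bac->ac; bca->

  | cabba
  | accaba
  | bba
  | accaab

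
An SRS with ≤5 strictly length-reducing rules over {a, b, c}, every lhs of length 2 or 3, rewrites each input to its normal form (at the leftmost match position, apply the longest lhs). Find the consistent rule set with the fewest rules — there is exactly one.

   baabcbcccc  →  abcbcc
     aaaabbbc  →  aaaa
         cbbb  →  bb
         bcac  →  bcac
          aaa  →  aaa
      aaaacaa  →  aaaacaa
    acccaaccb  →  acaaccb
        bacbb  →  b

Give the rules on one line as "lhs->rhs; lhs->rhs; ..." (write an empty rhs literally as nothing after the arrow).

  | baabcbcccc => abcbcccc => abcbcc
  | aaaabbbc => aaaaba => aaaa
  | cbbb => bb
  | bcac

ba->; bbc->a; cbb->b; ccc->c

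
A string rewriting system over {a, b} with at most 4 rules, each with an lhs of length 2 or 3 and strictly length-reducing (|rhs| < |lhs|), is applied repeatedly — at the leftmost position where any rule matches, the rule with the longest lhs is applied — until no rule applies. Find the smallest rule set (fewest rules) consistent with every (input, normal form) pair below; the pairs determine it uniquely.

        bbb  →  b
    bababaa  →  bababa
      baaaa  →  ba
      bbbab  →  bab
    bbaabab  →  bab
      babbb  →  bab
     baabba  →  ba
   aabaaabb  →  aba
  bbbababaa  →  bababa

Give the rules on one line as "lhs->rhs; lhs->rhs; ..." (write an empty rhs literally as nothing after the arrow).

  | bbb => b
  | bababaa => bababa
  | baaaa => baaa => baa => ba
  | bbbab => bab

aa->a; bb->; bba->bb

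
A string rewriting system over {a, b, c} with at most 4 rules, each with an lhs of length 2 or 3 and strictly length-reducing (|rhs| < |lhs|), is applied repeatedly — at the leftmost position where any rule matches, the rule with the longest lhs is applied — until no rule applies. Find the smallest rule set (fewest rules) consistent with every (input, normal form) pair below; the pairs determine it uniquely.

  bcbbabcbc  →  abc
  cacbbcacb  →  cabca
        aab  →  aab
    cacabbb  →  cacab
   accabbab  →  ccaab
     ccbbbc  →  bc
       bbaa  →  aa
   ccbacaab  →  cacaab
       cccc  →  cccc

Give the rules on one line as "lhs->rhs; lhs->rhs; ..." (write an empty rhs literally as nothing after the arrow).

  | bcbbabcbc => bbabcbc => abcbc => abc
  | cacbbcacb => cabcacb => cabca
  | aab
  | cacabbb => cacab

acc->cc; bb->; cb->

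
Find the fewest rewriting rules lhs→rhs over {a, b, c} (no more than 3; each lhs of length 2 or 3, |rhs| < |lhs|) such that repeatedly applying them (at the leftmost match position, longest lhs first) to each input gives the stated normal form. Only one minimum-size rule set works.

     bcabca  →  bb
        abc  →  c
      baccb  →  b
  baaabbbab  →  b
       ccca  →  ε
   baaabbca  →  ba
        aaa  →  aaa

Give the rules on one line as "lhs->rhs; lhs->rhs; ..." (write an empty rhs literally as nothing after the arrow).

ab->; ca->; cc->

  | bcabca => bbca => bb
  | abc => c
  | baccb => bab => b
  | baaabbbab => baabbab => babab => bab => b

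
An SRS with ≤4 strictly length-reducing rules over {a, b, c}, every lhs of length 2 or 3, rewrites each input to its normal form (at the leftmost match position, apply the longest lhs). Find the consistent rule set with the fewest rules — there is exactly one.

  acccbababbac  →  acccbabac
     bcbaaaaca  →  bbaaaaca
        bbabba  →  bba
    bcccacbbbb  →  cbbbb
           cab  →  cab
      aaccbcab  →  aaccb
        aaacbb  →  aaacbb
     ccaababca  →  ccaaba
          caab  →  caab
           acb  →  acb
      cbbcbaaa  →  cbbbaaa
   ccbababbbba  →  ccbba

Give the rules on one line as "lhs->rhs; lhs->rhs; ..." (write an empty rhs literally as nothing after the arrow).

  | acccbababbac => acccbabac
  | bcbaaaaca => bbaaaaca
  | bbabba => bba
  | bcccacbbbb => bccacbbbb => bcacbbbb => cbbbb

abb->; bc->b; bca->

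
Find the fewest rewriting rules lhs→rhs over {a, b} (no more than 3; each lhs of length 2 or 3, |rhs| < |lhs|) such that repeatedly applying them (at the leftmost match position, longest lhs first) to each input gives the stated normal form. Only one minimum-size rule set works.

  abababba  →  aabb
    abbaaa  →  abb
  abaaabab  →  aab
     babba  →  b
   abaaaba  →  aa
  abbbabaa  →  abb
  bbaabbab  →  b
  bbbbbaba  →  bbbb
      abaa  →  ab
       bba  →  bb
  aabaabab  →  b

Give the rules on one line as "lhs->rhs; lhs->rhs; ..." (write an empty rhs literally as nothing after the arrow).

aaa->; ba->b; bab->

  | abababba => aabba => aabb
  | abbaaa => abbaa => abba => abb
  | abaaabab => abaabab => ababab => aab
  | babba => ba => b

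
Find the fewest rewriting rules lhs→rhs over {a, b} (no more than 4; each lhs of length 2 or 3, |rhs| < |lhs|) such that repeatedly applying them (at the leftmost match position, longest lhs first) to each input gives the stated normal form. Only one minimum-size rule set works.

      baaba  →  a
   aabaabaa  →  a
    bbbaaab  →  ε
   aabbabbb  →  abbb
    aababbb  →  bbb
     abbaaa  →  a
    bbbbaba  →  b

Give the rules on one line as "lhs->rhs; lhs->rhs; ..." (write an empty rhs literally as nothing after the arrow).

  | baaba => baba => a
  | aabaabaa => abaabaa => abaa => a
  | bbbaaab => baab => bab => ε
  | aabbabbb => abbabbb => abbb

aa->a; aba->; bab->; bba->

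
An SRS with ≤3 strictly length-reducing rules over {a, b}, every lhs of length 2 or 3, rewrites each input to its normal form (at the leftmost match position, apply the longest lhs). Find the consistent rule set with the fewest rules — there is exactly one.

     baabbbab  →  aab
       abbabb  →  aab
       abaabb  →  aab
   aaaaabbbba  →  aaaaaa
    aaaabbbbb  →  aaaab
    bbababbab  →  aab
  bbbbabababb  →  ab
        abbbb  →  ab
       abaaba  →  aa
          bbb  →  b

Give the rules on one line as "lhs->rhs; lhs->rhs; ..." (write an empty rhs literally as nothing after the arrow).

ba->; bb->b; bba->a

  | baabbbab => abbbab => abbab => aab
  | abbabb => aabb => aab
  | abaabb => aabb => aab
  | aaaaabbbba => aaaaabbba => aaaaabba => aaaaaa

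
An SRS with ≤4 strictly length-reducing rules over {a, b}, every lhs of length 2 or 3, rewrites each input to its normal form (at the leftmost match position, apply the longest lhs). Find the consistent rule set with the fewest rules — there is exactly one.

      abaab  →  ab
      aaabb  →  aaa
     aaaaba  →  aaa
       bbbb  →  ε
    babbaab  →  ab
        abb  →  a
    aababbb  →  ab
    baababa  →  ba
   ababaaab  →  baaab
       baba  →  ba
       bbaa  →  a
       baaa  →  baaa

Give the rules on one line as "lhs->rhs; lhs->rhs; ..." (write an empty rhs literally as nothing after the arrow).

  | abaab => ab
  | aaabb => aaa
  | aaaaba => aaa
  | bbbb => bb => ε

aba->; bab->b; bb->; bba->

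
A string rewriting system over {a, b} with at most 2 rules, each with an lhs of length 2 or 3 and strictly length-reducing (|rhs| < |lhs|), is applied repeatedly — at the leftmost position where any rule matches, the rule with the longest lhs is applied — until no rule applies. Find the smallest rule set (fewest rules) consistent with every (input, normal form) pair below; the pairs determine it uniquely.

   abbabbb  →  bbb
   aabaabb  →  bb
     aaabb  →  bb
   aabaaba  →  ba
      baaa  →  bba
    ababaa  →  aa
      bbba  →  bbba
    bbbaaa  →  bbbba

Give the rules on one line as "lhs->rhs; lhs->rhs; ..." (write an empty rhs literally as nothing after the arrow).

aaa->ba; ab->

  | abbabbb => babbb => bbb
  | aabaabb => aaabb => babb => bb
  | aaabb => babb => bb
  | aabaaba => aaaba => baba => ba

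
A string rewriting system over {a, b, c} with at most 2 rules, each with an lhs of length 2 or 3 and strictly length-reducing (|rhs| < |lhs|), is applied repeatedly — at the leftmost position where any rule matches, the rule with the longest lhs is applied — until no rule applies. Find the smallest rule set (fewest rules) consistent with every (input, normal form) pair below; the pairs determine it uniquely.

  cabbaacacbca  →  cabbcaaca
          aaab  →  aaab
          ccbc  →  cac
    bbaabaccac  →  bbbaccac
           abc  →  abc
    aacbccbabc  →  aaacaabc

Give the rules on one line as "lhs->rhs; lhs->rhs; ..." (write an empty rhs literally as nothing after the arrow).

baa->b; cb->a

  | cabbaacacbca => cabbcacbca => cabbcaaca
  | aaab
  | ccbc => cac
  | bbaabaccac => bbbaccac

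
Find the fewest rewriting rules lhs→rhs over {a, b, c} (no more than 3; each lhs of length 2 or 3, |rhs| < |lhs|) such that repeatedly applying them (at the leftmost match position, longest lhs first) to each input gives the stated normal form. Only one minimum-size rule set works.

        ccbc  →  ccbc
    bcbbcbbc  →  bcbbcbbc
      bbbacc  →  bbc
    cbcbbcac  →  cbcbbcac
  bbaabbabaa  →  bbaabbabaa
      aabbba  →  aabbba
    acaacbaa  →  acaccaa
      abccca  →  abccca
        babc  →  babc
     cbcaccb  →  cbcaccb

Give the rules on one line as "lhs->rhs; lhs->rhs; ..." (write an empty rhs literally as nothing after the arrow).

acb->cc; bac->

  | ccbc
  | bcbbcbbc
  | bbbacc => bbc
  | cbcbbcac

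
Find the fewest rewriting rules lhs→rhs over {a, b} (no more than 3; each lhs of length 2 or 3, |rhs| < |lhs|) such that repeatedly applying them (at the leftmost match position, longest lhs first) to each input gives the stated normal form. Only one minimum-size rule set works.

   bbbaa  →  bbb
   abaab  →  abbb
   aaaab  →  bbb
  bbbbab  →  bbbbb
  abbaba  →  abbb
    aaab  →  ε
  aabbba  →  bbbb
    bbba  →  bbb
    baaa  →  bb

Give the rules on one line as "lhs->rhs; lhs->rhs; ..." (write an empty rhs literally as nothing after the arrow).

aa->b; bab->; bba->bb

  | bbbaa => bbba => bbb
  | abaab => abbb
  | aaaab => baab => bbb
  | bbbbab => bbbbb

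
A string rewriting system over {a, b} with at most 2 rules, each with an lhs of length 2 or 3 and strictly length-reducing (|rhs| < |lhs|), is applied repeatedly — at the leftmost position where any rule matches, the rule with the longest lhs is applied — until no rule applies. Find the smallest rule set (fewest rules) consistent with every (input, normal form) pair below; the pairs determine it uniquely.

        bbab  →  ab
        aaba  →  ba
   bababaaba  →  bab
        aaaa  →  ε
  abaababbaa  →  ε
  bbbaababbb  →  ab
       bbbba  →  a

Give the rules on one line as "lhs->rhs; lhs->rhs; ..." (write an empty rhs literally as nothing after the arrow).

  | bbab => ab
  | aaba => ba
  | bababaaba => bababba => babaa => bab
  | aaaa => aa => ε

aa->; bb->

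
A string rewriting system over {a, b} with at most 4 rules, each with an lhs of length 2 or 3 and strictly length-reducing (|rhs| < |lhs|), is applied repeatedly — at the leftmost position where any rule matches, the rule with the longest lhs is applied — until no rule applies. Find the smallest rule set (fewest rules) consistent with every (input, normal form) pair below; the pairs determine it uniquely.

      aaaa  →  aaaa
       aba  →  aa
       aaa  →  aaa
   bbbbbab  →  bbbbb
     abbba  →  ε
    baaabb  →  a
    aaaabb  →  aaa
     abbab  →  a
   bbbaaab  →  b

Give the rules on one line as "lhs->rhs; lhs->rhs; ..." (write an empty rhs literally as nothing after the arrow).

ab->a; abb->; ba->

  | aaaa
  | aba => aa
  | aaa
  | bbbbbab => bbbbb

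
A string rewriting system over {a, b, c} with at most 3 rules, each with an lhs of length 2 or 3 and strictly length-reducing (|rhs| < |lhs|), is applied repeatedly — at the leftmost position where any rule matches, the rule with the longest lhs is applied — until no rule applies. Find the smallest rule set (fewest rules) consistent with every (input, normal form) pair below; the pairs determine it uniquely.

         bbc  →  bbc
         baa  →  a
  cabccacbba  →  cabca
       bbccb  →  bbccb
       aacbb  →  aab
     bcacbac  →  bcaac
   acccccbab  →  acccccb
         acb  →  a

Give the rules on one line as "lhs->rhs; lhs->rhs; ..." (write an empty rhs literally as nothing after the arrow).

acb->a; ba->; cca->ca

  | bbc
  | baa => a
  | cabccacbba => cabcacbba => cabcaba => cabca
  | bbccb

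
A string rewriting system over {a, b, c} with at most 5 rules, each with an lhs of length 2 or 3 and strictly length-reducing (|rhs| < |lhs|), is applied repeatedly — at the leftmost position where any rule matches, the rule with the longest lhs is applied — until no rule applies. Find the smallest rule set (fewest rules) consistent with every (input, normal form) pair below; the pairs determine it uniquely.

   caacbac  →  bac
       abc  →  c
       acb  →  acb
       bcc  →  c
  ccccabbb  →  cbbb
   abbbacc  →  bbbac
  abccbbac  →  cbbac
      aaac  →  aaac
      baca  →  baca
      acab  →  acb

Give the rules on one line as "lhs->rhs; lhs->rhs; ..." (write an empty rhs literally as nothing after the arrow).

  | caacbac => caabac => cabac => cbac => bac
  | abc => bc => c
  | acb
  | bcc => cc => c

ab->b; bc->c; cba->ba; cc->c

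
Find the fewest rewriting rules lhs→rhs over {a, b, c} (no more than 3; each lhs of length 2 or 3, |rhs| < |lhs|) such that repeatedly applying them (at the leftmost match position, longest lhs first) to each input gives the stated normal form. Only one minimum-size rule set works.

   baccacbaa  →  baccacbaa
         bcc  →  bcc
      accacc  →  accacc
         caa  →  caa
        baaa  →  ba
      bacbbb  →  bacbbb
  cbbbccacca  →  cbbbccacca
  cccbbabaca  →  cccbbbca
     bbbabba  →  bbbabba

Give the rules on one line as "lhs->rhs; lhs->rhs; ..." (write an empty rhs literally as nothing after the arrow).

aaa->a; aba->b

  | baccacbaa
  | bcc
  | accacc
  | caa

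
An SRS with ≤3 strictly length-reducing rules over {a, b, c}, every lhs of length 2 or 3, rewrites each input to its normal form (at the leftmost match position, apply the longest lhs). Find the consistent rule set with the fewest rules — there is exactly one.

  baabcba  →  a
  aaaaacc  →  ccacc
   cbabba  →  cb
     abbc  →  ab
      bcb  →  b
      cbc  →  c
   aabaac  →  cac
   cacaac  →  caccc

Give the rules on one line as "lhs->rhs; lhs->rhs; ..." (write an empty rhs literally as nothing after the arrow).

  | baabcba => abcba => aba => a
  | aaaaacc => caaacc => ccacc
  | cbabba => cbba => cb
  | abbc => ab

aa->c; ba->; bc->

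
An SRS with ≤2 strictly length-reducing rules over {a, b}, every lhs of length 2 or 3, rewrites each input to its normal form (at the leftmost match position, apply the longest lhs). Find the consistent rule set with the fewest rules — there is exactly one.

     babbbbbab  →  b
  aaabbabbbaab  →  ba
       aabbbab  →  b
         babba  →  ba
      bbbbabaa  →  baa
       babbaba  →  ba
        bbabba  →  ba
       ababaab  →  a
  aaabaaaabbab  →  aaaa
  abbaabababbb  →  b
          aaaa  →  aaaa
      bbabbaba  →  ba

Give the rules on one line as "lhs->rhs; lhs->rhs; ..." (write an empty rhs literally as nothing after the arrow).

ab->; bb->b

  | babbbbbab => bbbbbab => bbbbab => bbbab => bbab => bab => b
  | aaabbabbbaab => aababbbaab => aabbbaab => abbaab => baab => ba
  | aabbbab => abbab => bab => b
  | babba => bba => ba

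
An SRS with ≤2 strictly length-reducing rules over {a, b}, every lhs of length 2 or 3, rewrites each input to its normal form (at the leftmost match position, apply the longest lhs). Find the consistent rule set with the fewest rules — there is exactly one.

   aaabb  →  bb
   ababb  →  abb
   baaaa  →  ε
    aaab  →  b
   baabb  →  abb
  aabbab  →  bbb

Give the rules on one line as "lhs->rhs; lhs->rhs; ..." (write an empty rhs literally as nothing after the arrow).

  | aaabb => babb => bb
  | ababb => abb
  | baaaa => aaa => ba => ε
  | aaab => bab => b

aa->b; ba->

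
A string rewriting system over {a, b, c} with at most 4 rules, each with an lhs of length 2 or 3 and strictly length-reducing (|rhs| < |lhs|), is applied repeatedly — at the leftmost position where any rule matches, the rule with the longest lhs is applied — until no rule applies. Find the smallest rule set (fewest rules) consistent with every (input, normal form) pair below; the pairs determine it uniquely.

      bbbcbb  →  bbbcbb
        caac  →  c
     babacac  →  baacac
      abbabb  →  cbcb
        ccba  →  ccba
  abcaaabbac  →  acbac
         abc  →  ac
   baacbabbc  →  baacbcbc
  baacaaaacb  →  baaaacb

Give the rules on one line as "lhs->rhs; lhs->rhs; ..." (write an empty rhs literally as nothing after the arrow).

  | bbbcbb
  | caac => c
  | babacac => baacac
  | abbabb => cbabb => cbcb

ab->a; abb->cb; caa->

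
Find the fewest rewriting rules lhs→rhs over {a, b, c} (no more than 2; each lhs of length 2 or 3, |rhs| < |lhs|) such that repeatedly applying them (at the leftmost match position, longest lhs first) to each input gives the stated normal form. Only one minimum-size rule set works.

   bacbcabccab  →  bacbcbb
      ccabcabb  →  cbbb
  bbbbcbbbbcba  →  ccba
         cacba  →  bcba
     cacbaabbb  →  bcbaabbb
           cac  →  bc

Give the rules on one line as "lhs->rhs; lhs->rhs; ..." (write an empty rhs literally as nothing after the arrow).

  | bacbcabccab => bacbbbccab => bacbccab => bacbcbb
  | ccabcabb => cbbcabb => ccabb => cbbb
  | bbbbcbbbbcba => bbcbbbbcba => cbbbbcba => cbbcba => ccba
  | cacba => bcba

bbc->c; ca->b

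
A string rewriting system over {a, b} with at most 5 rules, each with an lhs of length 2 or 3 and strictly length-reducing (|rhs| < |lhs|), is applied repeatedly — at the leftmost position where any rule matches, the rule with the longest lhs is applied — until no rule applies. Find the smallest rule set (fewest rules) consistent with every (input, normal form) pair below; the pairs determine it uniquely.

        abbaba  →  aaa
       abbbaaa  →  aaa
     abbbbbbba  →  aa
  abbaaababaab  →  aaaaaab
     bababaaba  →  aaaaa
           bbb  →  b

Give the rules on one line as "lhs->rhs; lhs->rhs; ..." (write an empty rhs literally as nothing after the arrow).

ba->a; baa->a; bab->aa; bbb->b

  | abbaba => abaaa => aaa
  | abbbaaa => abaaa => aaa
  | abbbbbbba => abbbbba => abbba => aba => aa
  | abbaaababaab => abaababaab => aababaab => aaaaaab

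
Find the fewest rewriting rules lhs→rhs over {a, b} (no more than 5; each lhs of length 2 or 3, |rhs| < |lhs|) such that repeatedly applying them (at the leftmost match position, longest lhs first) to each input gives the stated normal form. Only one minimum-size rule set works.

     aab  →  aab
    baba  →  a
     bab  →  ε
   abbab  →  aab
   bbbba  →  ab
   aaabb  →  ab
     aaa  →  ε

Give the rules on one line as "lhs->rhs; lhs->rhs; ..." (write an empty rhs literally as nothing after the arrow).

  | aab
  | baba => bba => a
  | bab => bb => ε
  | abbab => aab

aaa->bb; ba->b; bb->; bbb->a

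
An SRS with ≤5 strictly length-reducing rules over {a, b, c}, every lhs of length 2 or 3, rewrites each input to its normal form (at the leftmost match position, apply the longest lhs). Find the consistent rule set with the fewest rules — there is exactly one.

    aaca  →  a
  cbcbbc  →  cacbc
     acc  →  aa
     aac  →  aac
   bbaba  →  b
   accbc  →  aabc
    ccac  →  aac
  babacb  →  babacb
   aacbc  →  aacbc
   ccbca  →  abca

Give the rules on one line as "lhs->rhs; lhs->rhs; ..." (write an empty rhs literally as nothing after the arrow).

  | aaca => a
  | cbcbbc => cacbc
  | acc => aa
  | aac

aca->; bba->b; bcb->ac; cc->a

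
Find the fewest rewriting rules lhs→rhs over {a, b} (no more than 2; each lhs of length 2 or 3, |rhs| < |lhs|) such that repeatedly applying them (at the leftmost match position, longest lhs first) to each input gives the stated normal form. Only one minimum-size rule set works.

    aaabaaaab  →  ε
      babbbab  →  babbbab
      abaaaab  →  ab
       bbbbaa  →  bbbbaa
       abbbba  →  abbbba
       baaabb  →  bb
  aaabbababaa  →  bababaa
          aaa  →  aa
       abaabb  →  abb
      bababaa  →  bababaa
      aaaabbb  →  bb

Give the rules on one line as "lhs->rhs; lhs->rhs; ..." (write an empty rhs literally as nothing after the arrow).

aaa->aa; aab->

  | aaabaaaab => aabaaaab => aaaab => aaab => aab => ε
  | babbbab
  | abaaaab => abaaab => abaab => ab
  | bbbbaa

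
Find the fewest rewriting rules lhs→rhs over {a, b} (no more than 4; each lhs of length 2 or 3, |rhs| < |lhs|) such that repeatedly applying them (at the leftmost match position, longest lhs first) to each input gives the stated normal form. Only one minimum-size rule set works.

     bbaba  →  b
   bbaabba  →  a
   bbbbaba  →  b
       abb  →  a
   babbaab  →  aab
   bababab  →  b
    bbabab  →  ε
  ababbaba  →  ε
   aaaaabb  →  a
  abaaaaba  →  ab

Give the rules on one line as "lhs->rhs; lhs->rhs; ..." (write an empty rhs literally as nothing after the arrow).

  | bbaba => aba => b
  | bbaabba => aabba => aaa => a
  | bbbbaba => bbaba => aba => b
  | abb => a

aaa->a; aba->b; ba->; bb->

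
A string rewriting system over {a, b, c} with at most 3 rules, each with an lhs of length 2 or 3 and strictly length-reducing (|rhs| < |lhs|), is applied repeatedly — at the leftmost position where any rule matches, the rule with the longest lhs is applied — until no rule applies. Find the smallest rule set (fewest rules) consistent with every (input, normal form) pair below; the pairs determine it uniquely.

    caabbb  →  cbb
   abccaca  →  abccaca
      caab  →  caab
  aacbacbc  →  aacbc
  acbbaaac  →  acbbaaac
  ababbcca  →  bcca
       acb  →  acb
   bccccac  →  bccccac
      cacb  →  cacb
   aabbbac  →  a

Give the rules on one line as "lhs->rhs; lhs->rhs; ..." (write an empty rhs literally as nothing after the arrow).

abb->b; bac->a; cab->cb

  | caabbb => cabb => cbb
  | abccaca
  | caab
  | aacbacbc => aacabc => aacbc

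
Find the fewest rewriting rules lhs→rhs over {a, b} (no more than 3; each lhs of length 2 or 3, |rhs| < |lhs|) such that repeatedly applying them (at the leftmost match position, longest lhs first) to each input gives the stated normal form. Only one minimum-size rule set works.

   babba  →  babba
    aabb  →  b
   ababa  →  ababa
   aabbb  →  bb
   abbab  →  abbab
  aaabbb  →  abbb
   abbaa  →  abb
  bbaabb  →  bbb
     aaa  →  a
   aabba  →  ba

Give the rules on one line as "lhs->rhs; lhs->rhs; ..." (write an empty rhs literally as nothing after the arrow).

aa->; aab->

  | babba
  | aabb => b
  | ababa
  | aabbb => bb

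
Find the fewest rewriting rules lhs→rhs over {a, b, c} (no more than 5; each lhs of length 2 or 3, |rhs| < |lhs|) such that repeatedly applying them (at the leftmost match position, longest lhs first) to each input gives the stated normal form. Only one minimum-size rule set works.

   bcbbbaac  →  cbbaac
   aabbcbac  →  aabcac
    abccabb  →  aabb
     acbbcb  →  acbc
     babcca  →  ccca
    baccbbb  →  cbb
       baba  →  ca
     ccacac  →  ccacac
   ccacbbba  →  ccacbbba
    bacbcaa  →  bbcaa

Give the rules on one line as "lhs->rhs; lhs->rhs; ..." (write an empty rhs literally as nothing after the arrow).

  | bcbbbaac => cbbaac
  | aabbcbac => aabcac
  | abccabb => aabb
  | acbbcb => acbc

bab->c; bac->b; bcb->c; bcc->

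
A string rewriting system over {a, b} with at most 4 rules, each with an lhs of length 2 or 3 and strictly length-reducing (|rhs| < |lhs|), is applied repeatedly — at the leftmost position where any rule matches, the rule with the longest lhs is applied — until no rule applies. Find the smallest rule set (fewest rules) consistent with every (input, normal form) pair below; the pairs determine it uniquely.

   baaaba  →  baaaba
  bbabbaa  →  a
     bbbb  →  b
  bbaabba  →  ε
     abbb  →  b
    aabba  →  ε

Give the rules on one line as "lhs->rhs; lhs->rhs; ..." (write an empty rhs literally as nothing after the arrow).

abb->bb; bb->b; bba->

  | baaaba
  | bbabbaa => bbaa => a
  | bbbb => bbb => bb => b
  | bbaabba => abba => bba => ε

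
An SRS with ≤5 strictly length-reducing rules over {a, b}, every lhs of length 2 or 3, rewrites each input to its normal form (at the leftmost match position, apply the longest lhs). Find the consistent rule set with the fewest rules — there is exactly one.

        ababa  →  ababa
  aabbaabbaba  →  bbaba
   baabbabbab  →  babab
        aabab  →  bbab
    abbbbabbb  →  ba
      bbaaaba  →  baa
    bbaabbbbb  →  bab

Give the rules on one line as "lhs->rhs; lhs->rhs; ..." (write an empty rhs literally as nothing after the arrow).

aaa->ba; aab->bb; abb->; bbb->ba

  | ababa
  | aabbaabbaba => bbbaabbaba => baaabbaba => bbabbaba => bbaba
  | baabbabbab => bbbbabbab => bababbab => babab
  | aabab => bbab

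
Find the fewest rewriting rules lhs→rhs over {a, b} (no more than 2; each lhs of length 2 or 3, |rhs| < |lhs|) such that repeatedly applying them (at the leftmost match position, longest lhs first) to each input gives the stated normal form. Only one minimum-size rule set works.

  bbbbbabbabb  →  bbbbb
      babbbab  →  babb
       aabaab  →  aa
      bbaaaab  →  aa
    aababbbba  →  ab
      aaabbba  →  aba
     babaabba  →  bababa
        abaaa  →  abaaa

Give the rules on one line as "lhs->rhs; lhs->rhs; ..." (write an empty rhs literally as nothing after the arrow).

aab->a; bba->

  | bbbbbabbabb => bbbbbabb => bbbbb
  | babbbab => babb
  | aabaab => aaab => aa
  | bbaaaab => aaab => aa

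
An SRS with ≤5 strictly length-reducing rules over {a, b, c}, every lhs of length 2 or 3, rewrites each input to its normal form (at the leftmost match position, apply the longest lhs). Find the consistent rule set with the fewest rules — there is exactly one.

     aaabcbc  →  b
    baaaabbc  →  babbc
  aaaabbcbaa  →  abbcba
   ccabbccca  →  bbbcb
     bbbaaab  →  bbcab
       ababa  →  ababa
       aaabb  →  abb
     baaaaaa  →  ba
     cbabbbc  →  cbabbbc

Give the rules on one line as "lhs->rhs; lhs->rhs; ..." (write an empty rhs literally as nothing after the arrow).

aa->a; abc->ca; bba->bc; cca->b

  | aaabcbc => aabcbc => abcbc => cabc => cca => b
  | baaaabbc => baaabbc => baabbc => babbc
  | aaaabbcbaa => aaabbcbaa => aabbcbaa => abbcbaa => abbcba
  | ccabbccca => bbbccca => bbbcb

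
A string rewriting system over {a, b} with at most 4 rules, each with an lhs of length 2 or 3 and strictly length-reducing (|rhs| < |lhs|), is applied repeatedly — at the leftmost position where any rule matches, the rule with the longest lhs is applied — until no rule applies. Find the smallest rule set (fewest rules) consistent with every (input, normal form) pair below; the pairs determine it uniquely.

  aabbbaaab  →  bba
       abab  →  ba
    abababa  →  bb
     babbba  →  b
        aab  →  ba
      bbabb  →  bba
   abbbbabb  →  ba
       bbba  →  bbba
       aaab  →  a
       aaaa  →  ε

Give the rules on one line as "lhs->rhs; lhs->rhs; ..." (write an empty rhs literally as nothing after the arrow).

  | aabbbaaab => babbaaab => babaaab => baaaab => baab => bba
  | abab => aab => ba
  | abababa => aababa => baaba => bbaa => bb
  | babbba => babba => baba => baa => b

aa->; aab->ba; ab->a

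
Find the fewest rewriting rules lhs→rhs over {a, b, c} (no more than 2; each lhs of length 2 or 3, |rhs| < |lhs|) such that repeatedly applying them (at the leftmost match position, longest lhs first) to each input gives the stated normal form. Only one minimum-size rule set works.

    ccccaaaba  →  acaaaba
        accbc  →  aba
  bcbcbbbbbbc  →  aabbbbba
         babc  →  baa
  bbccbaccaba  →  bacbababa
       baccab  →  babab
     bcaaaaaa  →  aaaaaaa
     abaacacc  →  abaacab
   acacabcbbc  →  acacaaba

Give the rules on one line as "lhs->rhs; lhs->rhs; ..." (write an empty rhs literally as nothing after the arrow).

  | ccccaaaba => bccaaaba => acaaaba
  | accbc => abbc => aba
  | bcbcbbbbbbc => abcbbbbbbc => aabbbbbbc => aabbbbba
  | babc => baa

bc->a; cc->b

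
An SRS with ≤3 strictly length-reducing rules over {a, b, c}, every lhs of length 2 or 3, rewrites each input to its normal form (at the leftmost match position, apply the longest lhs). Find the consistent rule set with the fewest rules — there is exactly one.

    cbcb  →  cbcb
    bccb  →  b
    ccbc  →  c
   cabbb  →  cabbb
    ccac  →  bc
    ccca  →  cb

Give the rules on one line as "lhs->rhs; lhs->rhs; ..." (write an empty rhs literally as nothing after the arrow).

cca->b; ccb->

  | cbcb
  | bccb => b
  | ccbc => c
  | cabbb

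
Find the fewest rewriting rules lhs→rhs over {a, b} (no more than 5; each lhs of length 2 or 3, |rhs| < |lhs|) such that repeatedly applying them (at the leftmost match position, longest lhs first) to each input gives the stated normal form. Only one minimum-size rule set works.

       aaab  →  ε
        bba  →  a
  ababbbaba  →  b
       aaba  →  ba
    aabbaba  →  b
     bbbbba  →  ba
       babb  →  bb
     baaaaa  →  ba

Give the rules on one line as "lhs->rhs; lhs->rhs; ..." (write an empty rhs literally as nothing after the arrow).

aa->; ab->; aba->b; bba->a

  | aaab => ab => ε
  | bba => a
  | ababbbaba => bbbbaba => bbaba => aba => b
  | aaba => ba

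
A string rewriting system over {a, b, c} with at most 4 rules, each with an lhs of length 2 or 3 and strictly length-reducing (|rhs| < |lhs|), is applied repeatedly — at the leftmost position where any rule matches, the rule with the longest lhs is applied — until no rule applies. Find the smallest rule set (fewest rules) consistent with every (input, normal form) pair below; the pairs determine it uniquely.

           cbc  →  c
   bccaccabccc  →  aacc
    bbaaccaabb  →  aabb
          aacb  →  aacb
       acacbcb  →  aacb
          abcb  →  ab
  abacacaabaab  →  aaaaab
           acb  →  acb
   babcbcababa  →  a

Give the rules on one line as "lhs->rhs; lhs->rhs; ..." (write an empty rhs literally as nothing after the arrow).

ba->; bc->; ca->a

  | cbc => c
  | bccaccabccc => caccabccc => accabccc => acabccc => aabccc => aacc
  | bbaaccaabb => baccaabb => ccaabb => caabb => aabb
  | aacb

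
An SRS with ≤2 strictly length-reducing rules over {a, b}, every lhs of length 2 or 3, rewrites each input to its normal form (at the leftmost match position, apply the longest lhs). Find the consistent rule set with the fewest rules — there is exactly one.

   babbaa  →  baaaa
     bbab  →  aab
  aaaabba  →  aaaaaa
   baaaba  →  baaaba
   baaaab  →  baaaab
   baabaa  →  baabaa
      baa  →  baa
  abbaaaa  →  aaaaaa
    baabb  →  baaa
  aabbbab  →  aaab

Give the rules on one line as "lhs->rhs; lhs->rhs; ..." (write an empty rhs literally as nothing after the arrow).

  | babbaa => baaaa
  | bbab => aab
  | aaaabba => aaaaaa
  | baaaba

bb->a; bbb->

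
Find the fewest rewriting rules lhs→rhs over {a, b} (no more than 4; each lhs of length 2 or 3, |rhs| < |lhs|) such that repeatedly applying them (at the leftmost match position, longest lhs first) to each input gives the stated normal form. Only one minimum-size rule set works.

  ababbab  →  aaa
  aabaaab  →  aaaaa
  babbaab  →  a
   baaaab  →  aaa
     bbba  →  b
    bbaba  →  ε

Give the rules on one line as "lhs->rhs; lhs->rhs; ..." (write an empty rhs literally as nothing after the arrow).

ab->a; ba->; bba->

  | ababbab => aabbab => aabab => aaab => aaa
  | aabaaab => aaaaab => aaaaa
  | babbaab => bbaab => ab => a
  | baaaab => aaab => aaa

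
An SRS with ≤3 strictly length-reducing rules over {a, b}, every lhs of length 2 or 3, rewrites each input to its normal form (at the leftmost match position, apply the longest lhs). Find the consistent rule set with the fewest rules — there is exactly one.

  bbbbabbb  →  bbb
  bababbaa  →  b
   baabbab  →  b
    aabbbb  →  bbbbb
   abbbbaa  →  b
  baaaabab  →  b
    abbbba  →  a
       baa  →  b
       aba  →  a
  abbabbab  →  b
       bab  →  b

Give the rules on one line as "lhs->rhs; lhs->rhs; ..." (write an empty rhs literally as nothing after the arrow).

  | bbbbabbb => bbbabbb => bbabbb => babbb => abbb => bbb
  | bababbaa => ababbaa => babbaa => abbaa => bbaa => baa => aa => b
  | baabbab => aabbab => bbbab => bbab => bab => ab => b
  | aabbbb => bbbbb

aa->b; ab->b; ba->a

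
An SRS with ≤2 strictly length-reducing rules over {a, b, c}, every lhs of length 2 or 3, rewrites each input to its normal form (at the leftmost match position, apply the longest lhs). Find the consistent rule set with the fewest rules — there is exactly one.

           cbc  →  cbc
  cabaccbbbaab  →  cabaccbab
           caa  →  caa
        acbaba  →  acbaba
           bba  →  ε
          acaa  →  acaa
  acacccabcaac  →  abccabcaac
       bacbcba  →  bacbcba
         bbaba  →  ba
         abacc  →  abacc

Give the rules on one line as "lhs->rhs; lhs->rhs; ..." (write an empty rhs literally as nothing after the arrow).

bba->; cac->b

  | cbc
  | cabaccbbbaab => cabaccbab
  | caa
  | acbaba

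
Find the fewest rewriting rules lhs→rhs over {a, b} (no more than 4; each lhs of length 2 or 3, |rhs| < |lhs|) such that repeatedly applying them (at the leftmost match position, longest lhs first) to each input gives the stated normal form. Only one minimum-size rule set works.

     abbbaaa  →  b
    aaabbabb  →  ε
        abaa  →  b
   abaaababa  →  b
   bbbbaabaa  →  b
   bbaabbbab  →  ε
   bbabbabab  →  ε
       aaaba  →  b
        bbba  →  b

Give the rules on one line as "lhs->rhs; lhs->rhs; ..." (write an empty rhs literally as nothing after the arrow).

ab->b; ba->b; bb->

  | abbbaaa => bbbaaa => baaa => baa => ba => b
  | aaabbabb => aabbabb => abbabb => bbabb => abb => bb => ε
  | abaa => baa => ba => b
  | abaaababa => baaababa => baababa => bababa => bbaba => aba => ba => b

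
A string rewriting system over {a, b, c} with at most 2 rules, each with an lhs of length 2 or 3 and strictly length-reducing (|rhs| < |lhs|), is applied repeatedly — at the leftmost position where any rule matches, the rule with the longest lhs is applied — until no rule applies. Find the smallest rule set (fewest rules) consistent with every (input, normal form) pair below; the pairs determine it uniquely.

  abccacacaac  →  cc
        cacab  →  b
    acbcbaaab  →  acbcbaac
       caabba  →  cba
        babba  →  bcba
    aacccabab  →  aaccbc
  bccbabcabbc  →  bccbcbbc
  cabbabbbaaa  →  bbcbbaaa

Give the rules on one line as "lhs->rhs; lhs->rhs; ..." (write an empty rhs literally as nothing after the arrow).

  | abccacacaac => cccacacaac => cccacaac => cccaac => ccac => cc
  | cacab => cab => b
  | acbcbaaab => acbcbaac
  | caabba => abba => cba

ab->c; ca->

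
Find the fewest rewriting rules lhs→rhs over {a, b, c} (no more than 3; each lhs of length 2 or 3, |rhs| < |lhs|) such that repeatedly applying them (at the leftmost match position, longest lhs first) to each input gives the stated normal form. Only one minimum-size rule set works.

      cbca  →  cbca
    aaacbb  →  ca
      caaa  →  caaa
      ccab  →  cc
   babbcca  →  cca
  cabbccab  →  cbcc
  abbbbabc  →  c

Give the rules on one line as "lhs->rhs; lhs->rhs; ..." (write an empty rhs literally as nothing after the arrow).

  | cbca
  | aaacbb => aacbb => acbb => cbb => ca
  | caaa
  | ccab => cc

ab->; ac->c; bb->a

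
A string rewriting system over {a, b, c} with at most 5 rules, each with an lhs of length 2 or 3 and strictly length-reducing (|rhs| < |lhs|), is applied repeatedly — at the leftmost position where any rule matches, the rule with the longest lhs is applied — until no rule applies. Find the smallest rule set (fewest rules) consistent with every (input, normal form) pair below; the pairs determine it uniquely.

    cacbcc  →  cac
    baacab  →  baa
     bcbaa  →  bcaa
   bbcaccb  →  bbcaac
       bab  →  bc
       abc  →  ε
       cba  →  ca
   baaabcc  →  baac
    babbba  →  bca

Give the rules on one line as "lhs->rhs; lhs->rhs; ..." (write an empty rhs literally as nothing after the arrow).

  | cacbcc => caccc => cac
  | baacab => baacc => baa
  | bcbaa => bcaa
  | bbcaccb => bbcaac

ab->c; cb->c; cc->; ccb->ac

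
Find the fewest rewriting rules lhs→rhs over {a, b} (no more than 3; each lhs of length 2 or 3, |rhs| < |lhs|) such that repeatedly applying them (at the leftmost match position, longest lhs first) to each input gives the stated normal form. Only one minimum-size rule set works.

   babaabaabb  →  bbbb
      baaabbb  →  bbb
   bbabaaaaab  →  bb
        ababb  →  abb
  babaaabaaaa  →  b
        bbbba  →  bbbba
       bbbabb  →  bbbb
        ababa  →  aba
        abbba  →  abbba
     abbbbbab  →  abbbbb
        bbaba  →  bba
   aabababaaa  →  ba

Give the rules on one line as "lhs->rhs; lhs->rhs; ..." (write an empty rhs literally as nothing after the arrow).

aa->; bab->b

  | babaabaabb => baabaabb => bbaabb => bbbb
  | baaabbb => babbb => bbb
  | bbabaaaaab => bbaaaaab => bbaaab => bbab => bb
  | ababb => abb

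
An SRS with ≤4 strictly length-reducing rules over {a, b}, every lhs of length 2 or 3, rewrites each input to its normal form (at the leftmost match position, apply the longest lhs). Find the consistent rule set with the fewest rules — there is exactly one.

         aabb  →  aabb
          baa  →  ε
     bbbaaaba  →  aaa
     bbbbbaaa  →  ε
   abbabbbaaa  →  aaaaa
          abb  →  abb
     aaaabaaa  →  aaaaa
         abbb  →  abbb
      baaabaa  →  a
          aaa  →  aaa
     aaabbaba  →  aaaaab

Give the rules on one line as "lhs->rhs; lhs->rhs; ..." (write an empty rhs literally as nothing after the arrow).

  | aabb
  | baa => ε
  | bbbaaaba => babaaba => aaba => aaa
  | bbbbbaaa => bbbabaa => babbaa => baa => ε

ba->a; baa->; bab->; bba->ab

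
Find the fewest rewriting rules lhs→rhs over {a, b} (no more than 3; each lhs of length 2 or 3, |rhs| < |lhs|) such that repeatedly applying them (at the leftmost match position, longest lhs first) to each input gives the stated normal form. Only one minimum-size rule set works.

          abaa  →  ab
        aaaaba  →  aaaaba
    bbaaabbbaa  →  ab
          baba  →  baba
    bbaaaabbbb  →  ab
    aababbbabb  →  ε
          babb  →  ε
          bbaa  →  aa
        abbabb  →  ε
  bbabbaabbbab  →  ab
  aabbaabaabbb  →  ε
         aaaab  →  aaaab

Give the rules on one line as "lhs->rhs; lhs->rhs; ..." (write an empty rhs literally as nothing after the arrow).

abb->b; baa->b; bb->

  | abaa => ab
  | aaaaba
  | bbaaabbbaa => aaabbbaa => aabbaa => abaa => ab
  | baba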